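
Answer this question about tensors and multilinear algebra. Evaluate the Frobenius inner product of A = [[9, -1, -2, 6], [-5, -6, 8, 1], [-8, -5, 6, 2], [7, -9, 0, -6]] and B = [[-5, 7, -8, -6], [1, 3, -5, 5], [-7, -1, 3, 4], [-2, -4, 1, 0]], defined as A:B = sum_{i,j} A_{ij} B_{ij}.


A:B = sum over all i,j of A_{ij} * B_{ij}.
Row 1: 9*-5=-45, -1*7=-7, -2*-8=16, 6*-6=-36 => row sum = -72
Row 2: -5*1=-5, -6*3=-18, 8*-5=-40, 1*5=5 => row sum = -58
Row 3: -8*-7=56, -5*-1=5, 6*3=18, 2*4=8 => row sum = 87
Row 4: 7*-2=-14, -9*-4=36, 0*1=0, -6*0=0 => row sum = 22
Total = -72 + -58 + 87 + 22 = -21

-21


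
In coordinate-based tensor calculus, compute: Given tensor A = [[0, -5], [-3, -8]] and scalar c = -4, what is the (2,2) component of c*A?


Scalar multiplication: (cA)_{ij} = c * A_{ij}.
c = -4
A_{22} = -8
(cA)_{22} = -4 * -8 = 32

32


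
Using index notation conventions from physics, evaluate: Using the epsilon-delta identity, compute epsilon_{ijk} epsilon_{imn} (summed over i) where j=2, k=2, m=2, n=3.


Using the identity: epsilon_{ijk} epsilon_{imn} = delta_{jm} delta_{kn} - delta_{jn} delta_{km}.
delta_{22} = 1
delta_{23} = 0
delta_{23} = 0
delta_{22} = 1
Result = 1 * 0 - 0 * 1 = 0 - 0 = 0

0


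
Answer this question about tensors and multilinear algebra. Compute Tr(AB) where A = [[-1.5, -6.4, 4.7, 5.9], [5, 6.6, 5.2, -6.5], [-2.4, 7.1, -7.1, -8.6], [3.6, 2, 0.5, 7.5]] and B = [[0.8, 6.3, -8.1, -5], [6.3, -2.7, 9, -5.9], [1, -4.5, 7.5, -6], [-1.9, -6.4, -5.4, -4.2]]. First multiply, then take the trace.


Tr(AB) = sum_i (AB)_{ii} where (AB)_{ii} = sum_k A_{ik} B_{ki}.
(AB)_{11} = -1.5*0.8 + -6.4*6.3 + 4.7*1 + 5.9*-1.9 = -48.03
(AB)_{22} = 5*6.3 + 6.6*-2.7 + 5.2*-4.5 + -6.5*-6.4 = 31.88
(AB)_{33} = -2.4*-8.1 + 7.1*9 + -7.1*7.5 + -8.6*-5.4 = 76.53
(AB)_{44} = 3.6*-5 + 2*-5.9 + 0.5*-6 + 7.5*-4.2 = -64.3
Tr(AB) = -48.03 + 31.88 + 76.53 + -64.3 = -3.92

-3.92


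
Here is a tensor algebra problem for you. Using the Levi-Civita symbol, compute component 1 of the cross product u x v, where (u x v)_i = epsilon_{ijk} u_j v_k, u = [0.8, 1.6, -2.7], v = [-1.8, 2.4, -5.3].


(u x v)_1 = sum_{j,k} epsilon_{1jk} u_j v_k. Only permutations of (1,2,3) contribute; the two non-zero terms are:
eps_{123} u_2 v_3 = 1 * 1.6 * -5.3 = -8.48
eps_{132} u_3 v_2 = -1 * -2.7 * 2.4 = 6.48
(u x v)_1 = -2

-2


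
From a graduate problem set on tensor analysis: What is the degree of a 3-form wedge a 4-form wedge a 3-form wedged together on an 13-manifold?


The degree of a wedge product is the sum of the degrees of the individual forms.
Degrees: 3, 4, 3
Total degree = 3 + 4 + 3 = 10

10


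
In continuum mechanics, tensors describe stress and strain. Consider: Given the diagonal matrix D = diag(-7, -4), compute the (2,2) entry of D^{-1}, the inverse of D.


For a diagonal matrix, the inverse has entries (D^{-1})_{ii} = 1/d_{ii}.
The diagonal entries are: d_{11} = -7, d_{22} = -4
We need (D^{-1})_{22} = 1/d_{22} = 1/-4 = -1/4

-1/4


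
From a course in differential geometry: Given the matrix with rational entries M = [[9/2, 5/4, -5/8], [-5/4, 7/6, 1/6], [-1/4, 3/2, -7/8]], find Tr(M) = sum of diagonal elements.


The trace is the sum of diagonal entries.
Diagonal: M[1,1] = 9/2, M[2,2] = 7/6, M[3,3] = -7/8
Tr(M) = 9/2 + 7/6 + -7/8
Computing step by step:
After adding M[1,1]: 9/2
After adding M[2,2]: 17/3
After adding M[3,3]: 115/24
Tr(M) = 115/24

115/24


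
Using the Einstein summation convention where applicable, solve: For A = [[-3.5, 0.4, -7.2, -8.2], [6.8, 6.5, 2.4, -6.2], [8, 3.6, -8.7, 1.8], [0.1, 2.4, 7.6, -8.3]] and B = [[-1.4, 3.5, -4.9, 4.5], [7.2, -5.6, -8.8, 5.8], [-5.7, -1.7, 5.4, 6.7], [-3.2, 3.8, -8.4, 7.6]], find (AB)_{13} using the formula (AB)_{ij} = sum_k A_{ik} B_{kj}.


(AB)_{ij} = sum_k A_{ik} B_{kj}.
For i=1, j=3:
A_{11} * B_{13} = -3.5 * -4.9 = 17.15
A_{12} * B_{23} = 0.4 * -8.8 = -3.52
A_{13} * B_{33} = -7.2 * 5.4 = -38.88
A_{14} * B_{43} = -8.2 * -8.4 = 68.88
Sum = 17.15 + -3.52 + -38.88 + 68.88 = 43.63

43.63


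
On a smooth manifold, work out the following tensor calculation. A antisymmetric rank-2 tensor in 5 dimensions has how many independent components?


A antisymmetric rank-2 tensor in d dimensions has d(d-1)/2 independent components.
d = 5
d(d-1)/2 = 5 * 4 / 2 = 20 / 2 = 10

10


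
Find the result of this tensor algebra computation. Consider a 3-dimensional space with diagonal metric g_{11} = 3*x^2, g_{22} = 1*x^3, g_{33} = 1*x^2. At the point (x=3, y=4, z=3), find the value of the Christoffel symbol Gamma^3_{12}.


For a diagonal metric, Gamma^k_{ij} = (1/2) g^{kk} (dg_{ik}/dx_j + dg_{jk}/dx_i - dg_{ij}/dx_k).
The metric is diagonal, so g_{ab} = 0 for a != b.
At the given point: g_{11} = 27, g_{22} = 27, g_{33} = 9
g^{33} = 1/9
dg_{13}/dx_2 = 0 (off-diagonal)
dg_{23}/dx_1 = 0 (off-diagonal)
dg_{12}/dx_3 = 0 (off-diagonal)
Numerator = 0 + 0 - 0 = 0
Gamma^3_{12} = 0 / (2 * 9) = 0

0


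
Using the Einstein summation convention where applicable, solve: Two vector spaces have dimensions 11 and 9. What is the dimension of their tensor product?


The dimension of a tensor product is the product of dimensions.
dim(V) = 11, dim(W) = 9
dim(V (x) W) = 11 * 9 = 99

99


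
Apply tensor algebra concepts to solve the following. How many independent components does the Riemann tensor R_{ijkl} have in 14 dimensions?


The Riemann tensor in d dimensions has d^2(d^2 - 1)/12 independent components.
d = 14, so d^2 = 196
d^2 - 1 = 195
d^2(d^2 - 1) = 196 * 195 = 38220
Divide by 12: 38220 / 12 = 3185

3185


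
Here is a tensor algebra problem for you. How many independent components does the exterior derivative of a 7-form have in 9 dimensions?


The exterior derivative of a p-form is a (p+1)-form.
Its number of independent components is C(n, p+1).
n = 9, p+1 = 8
C(9, 8) = 9

9


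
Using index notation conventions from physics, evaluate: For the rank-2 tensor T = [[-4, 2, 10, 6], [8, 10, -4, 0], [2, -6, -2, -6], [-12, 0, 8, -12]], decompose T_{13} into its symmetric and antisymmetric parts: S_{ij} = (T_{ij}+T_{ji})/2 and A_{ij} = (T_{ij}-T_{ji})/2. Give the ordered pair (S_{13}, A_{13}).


T_{13} = 10
T_{31} = 2
S_{13} = (10 + 2)/2 = 12/2 = 6
A_{13} = (10 - 2)/2 = 8/2 = 4
Check: S + A = 6 + 4 = 10 = T_{13}.

(6, 4)


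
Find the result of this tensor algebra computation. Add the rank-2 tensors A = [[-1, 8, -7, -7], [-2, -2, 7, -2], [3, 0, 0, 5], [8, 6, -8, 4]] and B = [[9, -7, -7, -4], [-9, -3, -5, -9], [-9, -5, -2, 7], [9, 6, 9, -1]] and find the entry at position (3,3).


Tensor addition is component-wise: (A + B)_{ij} = A_{ij} + B_{ij}.
A_{33} = 0
B_{33} = -2
(A + B)_{33} = 0 + -2 = -2

-2


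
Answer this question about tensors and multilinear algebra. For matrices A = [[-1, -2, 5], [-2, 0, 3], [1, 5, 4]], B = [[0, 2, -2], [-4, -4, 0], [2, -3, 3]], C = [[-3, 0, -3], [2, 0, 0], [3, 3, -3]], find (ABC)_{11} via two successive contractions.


(ABC)_{11} = sum_m (AB)_{1m} C_{m1}. First compute row 1 of AB.
(AB)_{11} = -1*0 + -2*-4 + 5*2 = 18
(AB)_{12} = -1*2 + -2*-4 + 5*-3 = -9
(AB)_{13} = -1*-2 + -2*0 + 5*3 = 17
Now contract with column 1 of C:
(AB)_{11} * C_{11} = 18 * -3 = -54
(AB)_{12} * C_{21} = -9 * 2 = -18
(AB)_{13} * C_{31} = 17 * 3 = 51
(ABC)_{11} = -54 + -18 + 51 = -21

-21


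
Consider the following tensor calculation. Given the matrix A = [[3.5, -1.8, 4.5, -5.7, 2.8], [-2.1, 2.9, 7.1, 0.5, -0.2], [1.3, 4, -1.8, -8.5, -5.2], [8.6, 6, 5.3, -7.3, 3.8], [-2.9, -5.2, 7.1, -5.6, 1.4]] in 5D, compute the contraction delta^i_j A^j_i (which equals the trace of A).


The contraction (trace) of a rank-2 tensor is the sum of its diagonal elements.
Diagonal entries: A[1,1] = 3.5, A[2,2] = 2.9, A[3,3] = -1.8, A[4,4] = -7.3, A[5,5] = 1.4
Tr(A) = 3.5 + 2.9 + -1.8 + -7.3 + 1.4 = -1.3

-1.3


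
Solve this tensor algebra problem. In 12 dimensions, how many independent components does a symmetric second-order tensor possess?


A symmetric rank-2 tensor in d dimensions has d(d+1)/2 independent components.
d = 12
d(d+1)/2 = 12 * 13 / 2 = 156 / 2 = 78

78


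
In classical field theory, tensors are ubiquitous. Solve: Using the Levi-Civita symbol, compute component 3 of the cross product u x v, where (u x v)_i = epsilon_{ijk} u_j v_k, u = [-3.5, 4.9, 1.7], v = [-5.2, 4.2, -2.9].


(u x v)_3 = sum_{j,k} epsilon_{3jk} u_j v_k. Only permutations of (1,2,3) contribute; the two non-zero terms are:
eps_{312} u_1 v_2 = 1 * -3.5 * 4.2 = -14.7
eps_{321} u_2 v_1 = -1 * 4.9 * -5.2 = 25.48
(u x v)_3 = 10.78

10.78


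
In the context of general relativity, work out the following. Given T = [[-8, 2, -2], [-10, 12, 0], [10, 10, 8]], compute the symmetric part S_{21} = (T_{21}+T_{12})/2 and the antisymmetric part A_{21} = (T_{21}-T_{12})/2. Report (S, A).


T_{21} = -10
T_{12} = 2
S_{21} = (-10 + 2)/2 = -8/2 = -4
A_{21} = (-10 - 2)/2 = -12/2 = -6
Check: S + A = -4 + -6 = -10 = T_{21}.

(-4, -6)


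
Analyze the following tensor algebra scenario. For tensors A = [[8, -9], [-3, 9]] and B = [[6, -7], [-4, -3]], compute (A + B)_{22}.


Tensor addition is component-wise: (A + B)_{ij} = A_{ij} + B_{ij}.
A_{22} = 9
B_{22} = -3
(A + B)_{22} = 9 + -3 = 6

6


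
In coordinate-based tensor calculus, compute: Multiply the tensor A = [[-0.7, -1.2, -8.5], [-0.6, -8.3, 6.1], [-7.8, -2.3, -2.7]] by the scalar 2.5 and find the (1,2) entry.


Scalar multiplication: (cA)_{ij} = c * A_{ij}.
c = 2.5
A_{12} = -1.2
(cA)_{12} = 2.5 * -1.2 = -3

-3


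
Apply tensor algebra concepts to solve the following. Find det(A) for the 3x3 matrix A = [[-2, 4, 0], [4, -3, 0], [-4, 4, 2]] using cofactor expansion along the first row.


Expanding along the first row, det(A) = a11*M_11 - a12*M_12 + a13*M_13, where M_1j is the (1,j) minor.
Minor M_11 = -3*2 - 0*4 = -6
Minor M_12 = 4*2 - 0*-4 = 8
Minor M_13 = 4*4 - -3*-4 = 4
det = -2*(-6) - 4*(8) + 0*(4)
    = 12 - 32 + 0
    = -20

-20


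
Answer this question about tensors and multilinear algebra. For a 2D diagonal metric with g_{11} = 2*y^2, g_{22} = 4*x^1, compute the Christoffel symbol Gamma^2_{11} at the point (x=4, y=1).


For a diagonal metric, Gamma^k_{ij} = (1/2) g^{kk} (dg_{ik}/dx_j + dg_{jk}/dx_i - dg_{ij}/dx_k).
The metric is diagonal, so g_{ab} = 0 for a != b.
At the given point: g_{11} = 2, g_{22} = 16
g^{22} = 1/16
dg_{12}/dx_1 = 0 (off-diagonal)
dg_{12}/dx_1 = 0 (off-diagonal)
dg_{11}/dx_2 = dg_{11}/dx_2 = 4
Numerator = 0 + 0 - 4 = -4
Gamma^2_{11} = -4 / (2 * 16) = -1/8

-1/8


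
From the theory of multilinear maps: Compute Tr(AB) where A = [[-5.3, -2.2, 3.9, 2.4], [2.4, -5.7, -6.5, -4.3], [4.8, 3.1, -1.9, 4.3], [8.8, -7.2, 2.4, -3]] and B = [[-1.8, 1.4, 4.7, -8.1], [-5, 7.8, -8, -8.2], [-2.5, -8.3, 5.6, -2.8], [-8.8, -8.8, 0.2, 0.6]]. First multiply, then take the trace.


Tr(AB) = sum_i (AB)_{ii} where (AB)_{ii} = sum_k A_{ik} B_{ki}.
(AB)_{11} = -5.3*-1.8 + -2.2*-5 + 3.9*-2.5 + 2.4*-8.8 = -10.33
(AB)_{22} = 2.4*1.4 + -5.7*7.8 + -6.5*-8.3 + -4.3*-8.8 = 50.69
(AB)_{33} = 4.8*4.7 + 3.1*-8 + -1.9*5.6 + 4.3*0.2 = -12.02
(AB)_{44} = 8.8*-8.1 + -7.2*-8.2 + 2.4*-2.8 + -3*0.6 = -20.76
Tr(AB) = -10.33 + 50.69 + -12.02 + -20.76 = 7.58

7.58


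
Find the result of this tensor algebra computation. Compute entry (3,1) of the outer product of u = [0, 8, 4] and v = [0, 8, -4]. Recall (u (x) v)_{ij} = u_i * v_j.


The outer product entry T_{ij} = u_i * v_j.
We need i=3, j=1.
u_3 = 4, v_1 = 0
T_{3,1} = 4 * 0 = 0

0


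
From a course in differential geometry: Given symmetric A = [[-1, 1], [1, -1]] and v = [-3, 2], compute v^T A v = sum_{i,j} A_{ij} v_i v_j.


First compute Av:
(Av)_1 = -1*-3 + 1*2 = 5
(Av)_2 = 1*-3 + -1*2 = -5
Av = [5, -5]
Then v^T (Av) = -3*5 + 2*-5
= -15 + -10 = -25

-25


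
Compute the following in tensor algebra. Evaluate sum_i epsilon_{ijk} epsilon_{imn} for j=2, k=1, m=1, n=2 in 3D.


Using the identity: epsilon_{ijk} epsilon_{imn} = delta_{jm} delta_{kn} - delta_{jn} delta_{km}.
delta_{21} = 0
delta_{12} = 0
delta_{22} = 1
delta_{11} = 1
Result = 0 * 0 - 1 * 1 = 0 - 1 = -1

-1


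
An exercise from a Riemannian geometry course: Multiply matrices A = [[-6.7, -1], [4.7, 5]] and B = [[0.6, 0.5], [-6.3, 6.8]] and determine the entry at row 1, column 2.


(AB)_{ij} = sum_k A_{ik} B_{kj}.
For i=1, j=2:
A_{11} * B_{12} = -6.7 * 0.5 = -3.35
A_{12} * B_{22} = -1 * 6.8 = -6.8
Sum = -3.35 + -6.8 = -10.15

-10.15


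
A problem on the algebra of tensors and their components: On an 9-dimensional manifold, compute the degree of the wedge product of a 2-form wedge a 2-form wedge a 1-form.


The degree of a wedge product is the sum of the degrees of the individual forms.
Degrees: 2, 2, 1
Total degree = 2 + 2 + 1 = 5

5


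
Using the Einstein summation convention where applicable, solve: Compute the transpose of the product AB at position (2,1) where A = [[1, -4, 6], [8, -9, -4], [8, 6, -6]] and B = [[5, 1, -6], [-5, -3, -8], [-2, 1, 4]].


(AB)^T_{ij} = (AB)_{ji} = sum_k A_{jk} B_{ki}.
For i=2, j=1 we need (AB)_{12}:
A_{11} * B_{12} = 1 * 1 = 1
A_{12} * B_{22} = -4 * -3 = 12
A_{13} * B_{32} = 6 * 1 = 6
Sum = 1 + 12 + 6 = 19

19


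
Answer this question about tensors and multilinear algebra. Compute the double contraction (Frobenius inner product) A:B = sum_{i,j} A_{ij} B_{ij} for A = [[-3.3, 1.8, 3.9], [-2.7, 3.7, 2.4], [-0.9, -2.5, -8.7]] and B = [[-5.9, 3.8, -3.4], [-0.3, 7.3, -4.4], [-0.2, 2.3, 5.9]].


A:B = sum over all i,j of A_{ij} * B_{ij}.
Row 1: -3.3*-5.9=19.47, 1.8*3.8=6.84, 3.9*-3.4=-13.26 => row sum = 13.05
Row 2: -2.7*-0.3=0.81, 3.7*7.3=27.01, 2.4*-4.4=-10.56 => row sum = 17.26
Row 3: -0.9*-0.2=0.18, -2.5*2.3=-5.75, -8.7*5.9=-51.33 => row sum = -56.9
Total = 13.05 + 17.26 + -56.9 = -26.59

-26.59


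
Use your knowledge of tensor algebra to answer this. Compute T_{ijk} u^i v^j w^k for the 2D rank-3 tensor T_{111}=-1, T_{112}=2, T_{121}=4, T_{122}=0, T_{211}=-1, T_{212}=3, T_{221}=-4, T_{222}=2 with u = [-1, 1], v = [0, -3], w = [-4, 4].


S = sum over i,j,k of T_{ijk} u_i v_j w_k. Expanding all 8 terms:
T_{111}*u_1*v_1*w_1 = -1*-1*0*-4 = 0  (running total: 0)
T_{112}*u_1*v_1*w_2 = 2*-1*0*4 = 0  (running total: 0)
T_{121}*u_1*v_2*w_1 = 4*-1*-3*-4 = -48  (running total: -48)
T_{122}*u_1*v_2*w_2 = 0*-1*-3*4 = 0  (running total: -48)
T_{211}*u_2*v_1*w_1 = -1*1*0*-4 = 0  (running total: -48)
T_{212}*u_2*v_1*w_2 = 3*1*0*4 = 0  (running total: -48)
T_{221}*u_2*v_2*w_1 = -4*1*-3*-4 = -48  (running total: -96)
T_{222}*u_2*v_2*w_2 = 2*1*-3*4 = -24  (running total: -120)
S = -120

-120


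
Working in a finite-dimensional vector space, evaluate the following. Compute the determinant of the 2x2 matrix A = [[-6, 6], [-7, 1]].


For a 2x2 matrix [[a, b], [c, d]], det = a*d - b*c.
a = -6, b = 6, c = -7, d = 1
a*d = -6 * 1 = -6
b*c = 6 * -7 = -42
det = -6 - -42 = 36

36


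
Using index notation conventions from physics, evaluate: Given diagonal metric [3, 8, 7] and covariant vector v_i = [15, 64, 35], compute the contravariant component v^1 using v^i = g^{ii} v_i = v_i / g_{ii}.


To raise an index with a diagonal metric: v^i = v_i / g_{ii}.
For index 1: v_1 = 15, g_{11} = 3
v^1 = 15 / 3 = 5

5


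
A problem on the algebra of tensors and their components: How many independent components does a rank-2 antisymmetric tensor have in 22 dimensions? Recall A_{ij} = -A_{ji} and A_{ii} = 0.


An antisymmetric rank-2 tensor satisfies A_{ij} = -A_{ji}, so diagonal entries are zero.
The independent components are the upper-triangular entries: C(n, 2) = n(n-1)/2.
n = 22
C(22, 2) = 22 * 21 / 2 = 462 / 2 = 231

231


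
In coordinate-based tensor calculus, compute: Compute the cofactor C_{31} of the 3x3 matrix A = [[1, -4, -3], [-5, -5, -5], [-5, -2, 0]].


To find cofactor C_{31}, delete row 3 and column 1.
The resulting 2x2 submatrix is: [[-4, -3], [-5, -5]]
Minor M_{31} = -4*-5 - -3*-5
  = 20 - 15 = 5
Sign = (-1)^(3+1) = (-1)^4 = 1
Cofactor C_{31} = 1 * 5 = 5

5


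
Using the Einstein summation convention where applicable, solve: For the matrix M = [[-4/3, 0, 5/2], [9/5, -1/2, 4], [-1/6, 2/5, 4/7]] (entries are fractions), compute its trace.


The trace is the sum of diagonal entries.
Diagonal: M[1,1] = -4/3, M[2,2] = -1/2, M[3,3] = 4/7
Tr(M) = -4/3 + -1/2 + 4/7
Computing step by step:
After adding M[1,1]: -4/3
After adding M[2,2]: -11/6
After adding M[3,3]: -53/42
Tr(M) = -53/42

-53/42


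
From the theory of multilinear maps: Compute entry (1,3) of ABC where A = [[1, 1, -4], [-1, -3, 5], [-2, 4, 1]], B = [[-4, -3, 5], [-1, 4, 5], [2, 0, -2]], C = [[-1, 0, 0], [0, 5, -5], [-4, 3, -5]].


(ABC)_{13} = sum_m (AB)_{1m} C_{m3}. First compute row 1 of AB.
(AB)_{11} = 1*-4 + 1*-1 + -4*2 = -13
(AB)_{12} = 1*-3 + 1*4 + -4*0 = 1
(AB)_{13} = 1*5 + 1*5 + -4*-2 = 18
Now contract with column 3 of C:
(AB)_{11} * C_{13} = -13 * 0 = 0
(AB)_{12} * C_{23} = 1 * -5 = -5
(AB)_{13} * C_{33} = 18 * -5 = -90
(ABC)_{13} = 0 + -5 + -90 = -95

-95


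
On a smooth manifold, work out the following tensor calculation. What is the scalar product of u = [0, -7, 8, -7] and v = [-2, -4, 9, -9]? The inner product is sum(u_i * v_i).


The inner product u . v = sum of u_i * v_i.
Term-by-term: 0 * -2, -7 * -4, 8 * 9, -7 * -9
Products: 0, 28, 72, 63
Sum = 0 + 28 + 72 + 63 = 163

163


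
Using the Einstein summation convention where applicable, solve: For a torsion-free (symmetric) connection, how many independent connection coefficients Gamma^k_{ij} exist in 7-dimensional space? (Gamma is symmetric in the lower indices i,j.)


Christoffel symbols Gamma^k_{ij} are symmetric in i,j, so there are d * d(d+1)/2 independent symbols.
d = 7
d(d+1)/2 = 7 * 8 / 2 = 28
Total = 7 * 28 = 196

196


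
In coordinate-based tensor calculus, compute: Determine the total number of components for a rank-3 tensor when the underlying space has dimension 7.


The number of components of a rank-r tensor in d dimensions is d^r.
Here d = 7 and r = 3.
7^3 = 343

343


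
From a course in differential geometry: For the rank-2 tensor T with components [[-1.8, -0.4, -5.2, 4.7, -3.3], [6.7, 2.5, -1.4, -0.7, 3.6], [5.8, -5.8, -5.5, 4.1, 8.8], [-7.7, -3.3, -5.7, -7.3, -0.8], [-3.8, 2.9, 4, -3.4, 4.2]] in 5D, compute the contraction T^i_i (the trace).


The contraction (trace) of a rank-2 tensor is the sum of its diagonal elements.
Diagonal entries: A[1,1] = -1.8, A[2,2] = 2.5, A[3,3] = -5.5, A[4,4] = -7.3, A[5,5] = 4.2
Tr(A) = -1.8 + 2.5 + -5.5 + -7.3 + 4.2 = -7.9

-7.9


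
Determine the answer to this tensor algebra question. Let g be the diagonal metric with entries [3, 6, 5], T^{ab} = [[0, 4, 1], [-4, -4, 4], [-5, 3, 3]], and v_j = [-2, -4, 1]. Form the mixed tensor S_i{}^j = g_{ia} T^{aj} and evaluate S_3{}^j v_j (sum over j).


Step 1: lower the first index. For a diagonal metric, g_{ia} T^{aj} = g_{ii} T^{ij} (no sum on i).
g_{33} = 5
S_3{}^1 = 5 * T^{31} = 5 * -5 = -25
S_3{}^2 = 5 * T^{32} = 5 * 3 = 15
S_3{}^3 = 5 * T^{33} = 5 * 3 = 15
Step 2: contract S_3{}^j with v_j.
S_3{}^1 * v_1 = -25 * -2 = 50
S_3{}^2 * v_2 = 15 * -4 = -60
S_3{}^3 * v_3 = 15 * 1 = 15
Result = 50 + -60 + 15 = 5

5


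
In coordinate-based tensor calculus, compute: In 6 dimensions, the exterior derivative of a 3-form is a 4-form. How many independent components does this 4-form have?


The exterior derivative of a p-form is a (p+1)-form.
Its number of independent components is C(n, p+1).
n = 6, p+1 = 4
C(6, 4) = 15

15


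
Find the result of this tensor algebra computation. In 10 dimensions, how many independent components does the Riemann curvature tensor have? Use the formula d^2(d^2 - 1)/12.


The Riemann tensor in d dimensions has d^2(d^2 - 1)/12 independent components.
d = 10, so d^2 = 100
d^2 - 1 = 99
d^2(d^2 - 1) = 100 * 99 = 9900
Divide by 12: 9900 / 12 = 825

825


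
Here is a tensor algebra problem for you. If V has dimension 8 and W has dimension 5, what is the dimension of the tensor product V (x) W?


The dimension of a tensor product is the product of dimensions.
dim(V) = 8, dim(W) = 5
dim(V (x) W) = 8 * 5 = 40

40


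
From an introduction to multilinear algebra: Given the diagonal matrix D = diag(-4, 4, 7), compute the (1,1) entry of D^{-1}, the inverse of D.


For a diagonal matrix, the inverse has entries (D^{-1})_{ii} = 1/d_{ii}.
The diagonal entries are: d_{11} = -4, d_{22} = 4, d_{33} = 7
We need (D^{-1})_{11} = 1/d_{11} = 1/-4 = -1/4

-1/4


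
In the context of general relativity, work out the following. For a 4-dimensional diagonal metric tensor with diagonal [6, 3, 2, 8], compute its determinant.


For a diagonal metric, the determinant is the product of diagonal entries.
Diagonal entries: 6, 3, 2, 8
det(g) = 6 * 3 * 2 * 8 = 288

288


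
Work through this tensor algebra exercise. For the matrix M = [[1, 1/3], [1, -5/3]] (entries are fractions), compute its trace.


The trace is the sum of diagonal entries.
Diagonal: M[1,1] = 1, M[2,2] = -5/3
Tr(M) = 1 + -5/3
Computing step by step:
After adding M[1,1]: 1
After adding M[2,2]: -2/3
Tr(M) = -2/3

-2/3


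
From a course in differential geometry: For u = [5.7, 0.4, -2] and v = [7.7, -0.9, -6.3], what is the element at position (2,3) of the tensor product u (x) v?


The outer product entry T_{ij} = u_i * v_j.
We need i=2, j=3.
u_2 = 0.4, v_3 = -6.3
T_{2,3} = 0.4 * -6.3 = -2.52

-2.52


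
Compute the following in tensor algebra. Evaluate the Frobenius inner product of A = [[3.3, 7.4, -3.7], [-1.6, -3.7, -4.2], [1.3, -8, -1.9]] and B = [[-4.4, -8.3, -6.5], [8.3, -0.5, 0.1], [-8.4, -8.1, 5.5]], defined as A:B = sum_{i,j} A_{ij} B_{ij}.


A:B = sum over all i,j of A_{ij} * B_{ij}.
Row 1: 3.3*-4.4=-14.52, 7.4*-8.3=-61.42, -3.7*-6.5=24.05 => row sum = -51.89
Row 2: -1.6*8.3=-13.28, -3.7*-0.5=1.85, -4.2*0.1=-0.42 => row sum = -11.85
Row 3: 1.3*-8.4=-10.92, -8*-8.1=64.8, -1.9*5.5=-10.45 => row sum = 43.43
Total = -51.89 + -11.85 + 43.43 = -20.31

-20.31


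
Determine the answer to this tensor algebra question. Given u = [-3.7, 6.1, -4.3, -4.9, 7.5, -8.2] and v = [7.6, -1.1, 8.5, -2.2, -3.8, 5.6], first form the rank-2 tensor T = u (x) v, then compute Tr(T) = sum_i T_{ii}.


The outer product gives T_{ij} = u_i v_j.
The trace (contraction) is Tr(T) = sum_i T_{ii} = sum_i u_i v_i.
Diagonal entries:
T_{11} = u_1 * v_1 = -3.7 * 7.6 = -28.12
T_{22} = u_2 * v_2 = 6.1 * -1.1 = -6.71
T_{33} = u_3 * v_3 = -4.3 * 8.5 = -36.55
T_{44} = u_4 * v_4 = -4.9 * -2.2 = 10.78
T_{55} = u_5 * v_5 = 7.5 * -3.8 = -28.5
T_{66} = u_6 * v_6 = -8.2 * 5.6 = -45.92
Tr(T) = -28.12 + -6.71 + -36.55 + 10.78 + -28.5 + -45.92 = -135.02

-135.02


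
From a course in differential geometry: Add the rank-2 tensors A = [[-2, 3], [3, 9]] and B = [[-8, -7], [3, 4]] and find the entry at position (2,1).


Tensor addition is component-wise: (A + B)_{ij} = A_{ij} + B_{ij}.
A_{21} = 3
B_{21} = 3
(A + B)_{21} = 3 + 3 = 6

6


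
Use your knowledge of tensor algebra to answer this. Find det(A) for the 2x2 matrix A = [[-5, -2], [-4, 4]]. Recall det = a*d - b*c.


For a 2x2 matrix [[a, b], [c, d]], det = a*d - b*c.
a = -5, b = -2, c = -4, d = 4
a*d = -5 * 4 = -20
b*c = -2 * -4 = 8
det = -20 - 8 = -28

-28


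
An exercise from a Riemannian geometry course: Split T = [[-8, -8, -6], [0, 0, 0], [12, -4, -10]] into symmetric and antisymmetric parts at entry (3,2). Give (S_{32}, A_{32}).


T_{32} = -4
T_{23} = 0
S_{32} = (-4 + 0)/2 = -4/2 = -2
A_{32} = (-4 - 0)/2 = -4/2 = -2
Check: S + A = -2 + -2 = -4 = T_{32}.

(-2, -2)


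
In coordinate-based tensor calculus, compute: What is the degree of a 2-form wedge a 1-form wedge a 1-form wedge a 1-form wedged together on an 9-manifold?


The degree of a wedge product is the sum of the degrees of the individual forms.
Degrees: 2, 1, 1, 1
Total degree = 2 + 1 + 1 + 1 = 5

5


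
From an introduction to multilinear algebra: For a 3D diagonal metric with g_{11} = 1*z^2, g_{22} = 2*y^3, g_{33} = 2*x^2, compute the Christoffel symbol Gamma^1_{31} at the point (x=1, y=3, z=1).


For a diagonal metric, Gamma^k_{ij} = (1/2) g^{kk} (dg_{ik}/dx_j + dg_{jk}/dx_i - dg_{ij}/dx_k).
The metric is diagonal, so g_{ab} = 0 for a != b.
At the given point: g_{11} = 1, g_{22} = 54, g_{33} = 2
g^{11} = 1/1
dg_{31}/dx_1 = 0 (off-diagonal)
dg_{11}/dx_3 = dg_{11}/dx_3 = 2
dg_{31}/dx_1 = 0 (off-diagonal)
Numerator = 0 + 2 - 0 = 2
Gamma^1_{31} = 2 / (2 * 1) = 1

1


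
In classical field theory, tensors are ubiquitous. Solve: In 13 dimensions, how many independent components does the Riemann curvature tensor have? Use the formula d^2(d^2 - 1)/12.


The Riemann tensor in d dimensions has d^2(d^2 - 1)/12 independent components.
d = 13, so d^2 = 169
d^2 - 1 = 168
d^2(d^2 - 1) = 169 * 168 = 28392
Divide by 12: 28392 / 12 = 2366

2366


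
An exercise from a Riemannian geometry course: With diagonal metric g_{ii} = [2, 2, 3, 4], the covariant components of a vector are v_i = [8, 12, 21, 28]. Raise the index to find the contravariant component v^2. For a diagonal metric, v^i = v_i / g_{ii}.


To raise an index with a diagonal metric: v^i = v_i / g_{ii}.
For index 2: v_2 = 12, g_{22} = 2
v^2 = 12 / 2 = 6

6


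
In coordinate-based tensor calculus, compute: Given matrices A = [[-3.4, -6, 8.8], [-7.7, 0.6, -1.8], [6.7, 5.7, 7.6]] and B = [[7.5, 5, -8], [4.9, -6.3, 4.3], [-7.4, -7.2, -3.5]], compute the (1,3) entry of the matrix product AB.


(AB)_{ij} = sum_k A_{ik} B_{kj}.
For i=1, j=3:
A_{11} * B_{13} = -3.4 * -8 = 27.2
A_{12} * B_{23} = -6 * 4.3 = -25.8
A_{13} * B_{33} = 8.8 * -3.5 = -30.8
Sum = 27.2 + -25.8 + -30.8 = -29.4

-29.4


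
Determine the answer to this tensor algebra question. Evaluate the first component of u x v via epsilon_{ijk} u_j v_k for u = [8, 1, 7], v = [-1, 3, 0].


(u x v)_1 = sum_{j,k} epsilon_{1jk} u_j v_k. Only permutations of (1,2,3) contribute; the two non-zero terms are:
eps_{123} u_2 v_3 = 1 * 1 * 0 = 0
eps_{132} u_3 v_2 = -1 * 7 * 3 = -21
(u x v)_1 = -21

-21


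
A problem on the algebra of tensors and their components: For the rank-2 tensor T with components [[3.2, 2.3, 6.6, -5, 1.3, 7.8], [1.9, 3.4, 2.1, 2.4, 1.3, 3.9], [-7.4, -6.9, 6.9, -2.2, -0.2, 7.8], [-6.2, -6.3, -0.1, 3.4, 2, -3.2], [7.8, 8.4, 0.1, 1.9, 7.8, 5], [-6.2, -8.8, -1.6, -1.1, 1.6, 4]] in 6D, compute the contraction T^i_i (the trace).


The contraction (trace) of a rank-2 tensor is the sum of its diagonal elements.
Diagonal entries: A[1,1] = 3.2, A[2,2] = 3.4, A[3,3] = 6.9, A[4,4] = 3.4, A[5,5] = 7.8, A[6,6] = 4
Tr(A) = 3.2 + 3.4 + 6.9 + 3.4 + 7.8 + 4 = 28.7

28.7


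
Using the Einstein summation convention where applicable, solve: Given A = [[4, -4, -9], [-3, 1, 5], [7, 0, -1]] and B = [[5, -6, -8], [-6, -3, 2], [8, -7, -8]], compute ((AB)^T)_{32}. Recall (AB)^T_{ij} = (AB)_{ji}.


(AB)^T_{ij} = (AB)_{ji} = sum_k A_{jk} B_{ki}.
For i=3, j=2 we need (AB)_{23}:
A_{21} * B_{13} = -3 * -8 = 24
A_{22} * B_{23} = 1 * 2 = 2
A_{23} * B_{33} = 5 * -8 = -40
Sum = 24 + 2 + -40 = -14

-14


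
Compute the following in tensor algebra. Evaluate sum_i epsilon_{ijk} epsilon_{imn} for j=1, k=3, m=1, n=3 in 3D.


Using the identity: epsilon_{ijk} epsilon_{imn} = delta_{jm} delta_{kn} - delta_{jn} delta_{km}.
delta_{11} = 1
delta_{33} = 1
delta_{13} = 0
delta_{31} = 0
Result = 1 * 1 - 0 * 0 = 1 - 0 = 1

1


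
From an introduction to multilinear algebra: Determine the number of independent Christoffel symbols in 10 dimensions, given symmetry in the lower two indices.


Christoffel symbols Gamma^k_{ij} are symmetric in i,j, so there are d * d(d+1)/2 independent symbols.
d = 10
d(d+1)/2 = 10 * 11 / 2 = 55
Total = 10 * 55 = 550

550


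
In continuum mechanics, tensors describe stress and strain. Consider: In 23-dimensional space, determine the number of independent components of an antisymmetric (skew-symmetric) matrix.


An antisymmetric rank-2 tensor satisfies A_{ij} = -A_{ji}, so diagonal entries are zero.
The independent components are the upper-triangular entries: C(n, 2) = n(n-1)/2.
n = 23
C(23, 2) = 23 * 22 / 2 = 506 / 2 = 253

253


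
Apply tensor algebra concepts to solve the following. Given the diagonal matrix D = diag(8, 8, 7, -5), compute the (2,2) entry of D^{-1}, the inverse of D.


For a diagonal matrix, the inverse has entries (D^{-1})_{ii} = 1/d_{ii}.
The diagonal entries are: d_{11} = 8, d_{22} = 8, d_{33} = 7, d_{44} = -5
We need (D^{-1})_{22} = 1/d_{22} = 1/8 = 1/8

1/8


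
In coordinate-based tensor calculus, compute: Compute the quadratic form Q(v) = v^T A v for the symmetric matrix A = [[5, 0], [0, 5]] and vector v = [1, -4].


First compute Av:
(Av)_1 = 5*1 + 0*-4 = 5
(Av)_2 = 0*1 + 5*-4 = -20
Av = [5, -20]
Then v^T (Av) = 1*5 + -4*-20
= 5 + 80 = 85

85


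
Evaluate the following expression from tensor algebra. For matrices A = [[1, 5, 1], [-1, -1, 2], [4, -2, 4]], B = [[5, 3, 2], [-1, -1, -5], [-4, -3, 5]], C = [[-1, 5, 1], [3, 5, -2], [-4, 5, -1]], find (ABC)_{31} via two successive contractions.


(ABC)_{31} = sum_m (AB)_{3m} C_{m1}. First compute row 3 of AB.
(AB)_{31} = 4*5 + -2*-1 + 4*-4 = 6
(AB)_{32} = 4*3 + -2*-1 + 4*-3 = 2
(AB)_{33} = 4*2 + -2*-5 + 4*5 = 38
Now contract with column 1 of C:
(AB)_{31} * C_{11} = 6 * -1 = -6
(AB)_{32} * C_{21} = 2 * 3 = 6
(AB)_{33} * C_{31} = 38 * -4 = -152
(ABC)_{31} = -6 + 6 + -152 = -152

-152


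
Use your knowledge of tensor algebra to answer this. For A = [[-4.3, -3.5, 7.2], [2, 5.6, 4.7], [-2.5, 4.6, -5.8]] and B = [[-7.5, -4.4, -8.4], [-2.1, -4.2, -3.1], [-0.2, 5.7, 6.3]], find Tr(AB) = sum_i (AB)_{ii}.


Tr(AB) = sum_i (AB)_{ii} where (AB)_{ii} = sum_k A_{ik} B_{ki}.
(AB)_{11} = -4.3*-7.5 + -3.5*-2.1 + 7.2*-0.2 = 38.16
(AB)_{22} = 2*-4.4 + 5.6*-4.2 + 4.7*5.7 = -5.53
(AB)_{33} = -2.5*-8.4 + 4.6*-3.1 + -5.8*6.3 = -29.8
Tr(AB) = 38.16 + -5.53 + -29.8 = 2.83

2.83


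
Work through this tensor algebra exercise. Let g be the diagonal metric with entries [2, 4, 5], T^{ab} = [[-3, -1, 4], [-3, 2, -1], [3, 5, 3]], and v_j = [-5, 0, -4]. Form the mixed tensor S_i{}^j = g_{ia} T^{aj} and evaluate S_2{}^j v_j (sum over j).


Step 1: lower the first index. For a diagonal metric, g_{ia} T^{aj} = g_{ii} T^{ij} (no sum on i).
g_{22} = 4
S_2{}^1 = 4 * T^{21} = 4 * -3 = -12
S_2{}^2 = 4 * T^{22} = 4 * 2 = 8
S_2{}^3 = 4 * T^{23} = 4 * -1 = -4
Step 2: contract S_2{}^j with v_j.
S_2{}^1 * v_1 = -12 * -5 = 60
S_2{}^2 * v_2 = 8 * 0 = 0
S_2{}^3 * v_3 = -4 * -4 = 16
Result = 60 + 0 + 16 = 76

76


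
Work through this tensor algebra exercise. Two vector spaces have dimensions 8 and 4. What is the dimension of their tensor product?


The dimension of a tensor product is the product of dimensions.
dim(V) = 8, dim(W) = 4
dim(V (x) W) = 8 * 4 = 32

32


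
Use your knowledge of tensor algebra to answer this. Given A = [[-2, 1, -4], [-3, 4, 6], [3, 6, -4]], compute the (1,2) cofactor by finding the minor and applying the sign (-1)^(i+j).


To find cofactor C_{12}, delete row 1 and column 2.
The resulting 2x2 submatrix is: [[-3, 6], [3, -4]]
Minor M_{12} = -3*-4 - 6*3
  = 12 - 18 = -6
Sign = (-1)^(1+2) = (-1)^3 = -1
Cofactor C_{12} = -1 * -6 = 6

6


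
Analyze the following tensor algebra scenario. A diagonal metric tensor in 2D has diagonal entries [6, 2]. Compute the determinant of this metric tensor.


For a diagonal metric, the determinant is the product of diagonal entries.
Diagonal entries: 6, 2
det(g) = 6 * 2 = 12

12


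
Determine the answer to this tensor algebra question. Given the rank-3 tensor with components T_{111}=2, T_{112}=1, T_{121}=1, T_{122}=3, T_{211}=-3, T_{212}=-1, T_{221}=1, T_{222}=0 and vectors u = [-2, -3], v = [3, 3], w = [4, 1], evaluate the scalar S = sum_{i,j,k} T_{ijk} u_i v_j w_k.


S = sum over i,j,k of T_{ijk} u_i v_j w_k. Expanding all 8 terms:
T_{111}*u_1*v_1*w_1 = 2*-2*3*4 = -48  (running total: -48)
T_{112}*u_1*v_1*w_2 = 1*-2*3*1 = -6  (running total: -54)
T_{121}*u_1*v_2*w_1 = 1*-2*3*4 = -24  (running total: -78)
T_{122}*u_1*v_2*w_2 = 3*-2*3*1 = -18  (running total: -96)
T_{211}*u_2*v_1*w_1 = -3*-3*3*4 = 108  (running total: 12)
T_{212}*u_2*v_1*w_2 = -1*-3*3*1 = 9  (running total: 21)
T_{221}*u_2*v_2*w_1 = 1*-3*3*4 = -36  (running total: -15)
T_{222}*u_2*v_2*w_2 = 0*-3*3*1 = 0  (running total: -15)
S = -15

-15


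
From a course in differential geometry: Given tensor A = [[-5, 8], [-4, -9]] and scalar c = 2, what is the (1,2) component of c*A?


Scalar multiplication: (cA)_{ij} = c * A_{ij}.
c = 2
A_{12} = 8
(cA)_{12} = 2 * 8 = 16

16


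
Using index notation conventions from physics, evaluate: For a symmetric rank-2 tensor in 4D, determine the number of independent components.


A symmetric rank-2 tensor in d dimensions has d(d+1)/2 independent components.
d = 4
d(d+1)/2 = 4 * 5 / 2 = 20 / 2 = 10

10


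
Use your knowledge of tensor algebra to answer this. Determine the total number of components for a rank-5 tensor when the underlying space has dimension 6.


The number of components of a rank-r tensor in d dimensions is d^r.
Here d = 6 and r = 5.
6^5 = 7776

7776


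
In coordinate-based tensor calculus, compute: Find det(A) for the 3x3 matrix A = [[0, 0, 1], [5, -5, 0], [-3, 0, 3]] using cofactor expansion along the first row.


Expanding along the first row, det(A) = a11*M_11 - a12*M_12 + a13*M_13, where M_1j is the (1,j) minor.
Minor M_11 = -5*3 - 0*0 = -15
Minor M_12 = 5*3 - 0*-3 = 15
Minor M_13 = 5*0 - -5*-3 = -15
det = 0*(-15) - 0*(15) + 1*(-15)
    = 0 - 0 + -15
    = -15

-15


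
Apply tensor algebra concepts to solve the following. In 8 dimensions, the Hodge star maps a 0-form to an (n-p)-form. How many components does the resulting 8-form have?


The Hodge dual of a p-form on an n-dimensional manifold is an (n-p)-form.
n = 8, p = 0, so dual degree = 8 - 0 = 8
The number of components is C(n, n-p) = C(8, 8) = 1

1


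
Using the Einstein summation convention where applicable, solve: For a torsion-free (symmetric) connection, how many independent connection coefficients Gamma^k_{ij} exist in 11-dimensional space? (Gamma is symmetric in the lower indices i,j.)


Christoffel symbols Gamma^k_{ij} are symmetric in i,j, so there are d * d(d+1)/2 independent symbols.
d = 11
d(d+1)/2 = 11 * 12 / 2 = 66
Total = 11 * 66 = 726

726


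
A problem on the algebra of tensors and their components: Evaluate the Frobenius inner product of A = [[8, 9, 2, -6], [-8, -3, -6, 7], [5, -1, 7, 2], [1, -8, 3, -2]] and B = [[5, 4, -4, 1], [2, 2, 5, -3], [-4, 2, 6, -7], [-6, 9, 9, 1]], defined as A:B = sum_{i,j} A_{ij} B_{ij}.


A:B = sum over all i,j of A_{ij} * B_{ij}.
Row 1: 8*5=40, 9*4=36, 2*-4=-8, -6*1=-6 => row sum = 62
Row 2: -8*2=-16, -3*2=-6, -6*5=-30, 7*-3=-21 => row sum = -73
Row 3: 5*-4=-20, -1*2=-2, 7*6=42, 2*-7=-14 => row sum = 6
Row 4: 1*-6=-6, -8*9=-72, 3*9=27, -2*1=-2 => row sum = -53
Total = 62 + -73 + 6 + -53 = -58

-58


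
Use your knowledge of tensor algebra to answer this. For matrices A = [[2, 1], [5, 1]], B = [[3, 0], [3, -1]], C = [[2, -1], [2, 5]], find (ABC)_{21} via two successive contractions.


(ABC)_{21} = sum_m (AB)_{2m} C_{m1}. First compute row 2 of AB.
(AB)_{21} = 5*3 + 1*3 = 18
(AB)_{22} = 5*0 + 1*-1 = -1
Now contract with column 1 of C:
(AB)_{21} * C_{11} = 18 * 2 = 36
(AB)_{22} * C_{21} = -1 * 2 = -2
(ABC)_{21} = 36 + -2 = 34

34


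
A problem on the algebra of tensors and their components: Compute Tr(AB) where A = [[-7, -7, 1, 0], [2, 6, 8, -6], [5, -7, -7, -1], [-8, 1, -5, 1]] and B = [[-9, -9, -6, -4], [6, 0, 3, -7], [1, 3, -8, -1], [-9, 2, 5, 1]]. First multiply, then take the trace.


Tr(AB) = sum_i (AB)_{ii} where (AB)_{ii} = sum_k A_{ik} B_{ki}.
(AB)_{11} = -7*-9 + -7*6 + 1*1 + 0*-9 = 22
(AB)_{22} = 2*-9 + 6*0 + 8*3 + -6*2 = -6
(AB)_{33} = 5*-6 + -7*3 + -7*-8 + -1*5 = 0
(AB)_{44} = -8*-4 + 1*-7 + -5*-1 + 1*1 = 31
Tr(AB) = 22 + -6 + 0 + 31 = 47

47


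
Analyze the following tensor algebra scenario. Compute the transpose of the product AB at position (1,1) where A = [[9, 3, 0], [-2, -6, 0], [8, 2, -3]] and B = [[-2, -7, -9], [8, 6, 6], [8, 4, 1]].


(AB)^T_{ij} = (AB)_{ji} = sum_k A_{jk} B_{ki}.
For i=1, j=1 we need (AB)_{11}:
A_{11} * B_{11} = 9 * -2 = -18
A_{12} * B_{21} = 3 * 8 = 24
A_{13} * B_{31} = 0 * 8 = 0
Sum = -18 + 24 + 0 = 6

6


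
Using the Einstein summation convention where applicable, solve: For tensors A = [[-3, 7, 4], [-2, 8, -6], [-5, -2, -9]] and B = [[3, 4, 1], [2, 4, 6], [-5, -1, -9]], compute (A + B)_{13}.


Tensor addition is component-wise: (A + B)_{ij} = A_{ij} + B_{ij}.
A_{13} = 4
B_{13} = 1
(A + B)_{13} = 4 + 1 = 5

5


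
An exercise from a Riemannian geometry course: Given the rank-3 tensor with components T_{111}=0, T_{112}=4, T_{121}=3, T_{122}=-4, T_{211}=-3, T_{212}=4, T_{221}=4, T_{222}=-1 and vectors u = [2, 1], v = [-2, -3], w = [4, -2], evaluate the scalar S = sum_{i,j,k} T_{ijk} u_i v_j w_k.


S = sum over i,j,k of T_{ijk} u_i v_j w_k. Expanding all 8 terms:
T_{111}*u_1*v_1*w_1 = 0*2*-2*4 = 0  (running total: 0)
T_{112}*u_1*v_1*w_2 = 4*2*-2*-2 = 32  (running total: 32)
T_{121}*u_1*v_2*w_1 = 3*2*-3*4 = -72  (running total: -40)
T_{122}*u_1*v_2*w_2 = -4*2*-3*-2 = -48  (running total: -88)
T_{211}*u_2*v_1*w_1 = -3*1*-2*4 = 24  (running total: -64)
T_{212}*u_2*v_1*w_2 = 4*1*-2*-2 = 16  (running total: -48)
T_{221}*u_2*v_2*w_1 = 4*1*-3*4 = -48  (running total: -96)
T_{222}*u_2*v_2*w_2 = -1*1*-3*-2 = -6  (running total: -102)
S = -102

-102


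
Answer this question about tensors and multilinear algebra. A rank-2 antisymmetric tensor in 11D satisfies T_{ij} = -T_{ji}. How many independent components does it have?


An antisymmetric rank-2 tensor satisfies A_{ij} = -A_{ji}, so diagonal entries are zero.
The independent components are the upper-triangular entries: C(n, 2) = n(n-1)/2.
n = 11
C(11, 2) = 11 * 10 / 2 = 110 / 2 = 55

55


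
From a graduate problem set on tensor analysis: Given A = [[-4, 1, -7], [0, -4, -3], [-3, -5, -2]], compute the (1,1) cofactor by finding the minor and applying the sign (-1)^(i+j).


To find cofactor C_{11}, delete row 1 and column 1.
The resulting 2x2 submatrix is: [[-4, -3], [-5, -2]]
Minor M_{11} = -4*-2 - -3*-5
  = 8 - 15 = -7
Sign = (-1)^(1+1) = (-1)^2 = 1
Cofactor C_{11} = 1 * -7 = -7

-7


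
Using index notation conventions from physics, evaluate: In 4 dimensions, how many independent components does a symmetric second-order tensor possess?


A symmetric rank-2 tensor in d dimensions has d(d+1)/2 independent components.
d = 4
d(d+1)/2 = 4 * 5 / 2 = 20 / 2 = 10

10


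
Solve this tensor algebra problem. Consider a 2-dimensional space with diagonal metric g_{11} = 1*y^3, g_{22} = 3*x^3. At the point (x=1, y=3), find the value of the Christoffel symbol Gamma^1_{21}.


For a diagonal metric, Gamma^k_{ij} = (1/2) g^{kk} (dg_{ik}/dx_j + dg_{jk}/dx_i - dg_{ij}/dx_k).
The metric is diagonal, so g_{ab} = 0 for a != b.
At the given point: g_{11} = 27, g_{22} = 3
g^{11} = 1/27
dg_{21}/dx_1 = 0 (off-diagonal)
dg_{11}/dx_2 = dg_{11}/dx_2 = 27
dg_{21}/dx_1 = 0 (off-diagonal)
Numerator = 0 + 27 - 0 = 27
Gamma^1_{21} = 27 / (2 * 27) = 1/2

1/2


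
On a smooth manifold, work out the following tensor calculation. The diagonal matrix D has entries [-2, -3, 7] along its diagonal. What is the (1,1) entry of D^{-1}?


For a diagonal matrix, the inverse has entries (D^{-1})_{ii} = 1/d_{ii}.
The diagonal entries are: d_{11} = -2, d_{22} = -3, d_{33} = 7
We need (D^{-1})_{11} = 1/d_{11} = 1/-2 = -1/2

-1/2


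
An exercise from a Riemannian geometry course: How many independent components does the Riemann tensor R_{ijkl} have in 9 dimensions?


The Riemann tensor in d dimensions has d^2(d^2 - 1)/12 independent components.
d = 9, so d^2 = 81
d^2 - 1 = 80
d^2(d^2 - 1) = 81 * 80 = 6480
Divide by 12: 6480 / 12 = 540

540


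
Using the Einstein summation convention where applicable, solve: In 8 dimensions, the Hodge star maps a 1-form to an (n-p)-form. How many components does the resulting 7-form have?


The Hodge dual of a p-form on an n-dimensional manifold is an (n-p)-form.
n = 8, p = 1, so dual degree = 8 - 1 = 7
The number of components is C(n, n-p) = C(8, 7) = 8

8


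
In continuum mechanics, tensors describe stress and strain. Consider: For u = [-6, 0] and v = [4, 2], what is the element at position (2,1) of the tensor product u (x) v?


The outer product entry T_{ij} = u_i * v_j.
We need i=2, j=1.
u_2 = 0, v_1 = 4
T_{2,1} = 0 * 4 = 0

0
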